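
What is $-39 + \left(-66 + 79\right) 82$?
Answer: $1027$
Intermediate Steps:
$-39 + \left(-66 + 79\right) 82 = -39 + 13 \cdot 82 = -39 + 1066 = 1027$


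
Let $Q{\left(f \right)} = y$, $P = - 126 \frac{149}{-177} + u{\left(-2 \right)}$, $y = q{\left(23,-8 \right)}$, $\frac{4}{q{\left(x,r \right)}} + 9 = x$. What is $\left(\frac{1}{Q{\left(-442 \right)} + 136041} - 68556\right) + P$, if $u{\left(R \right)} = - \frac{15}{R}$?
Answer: $- \frac{7690883086997}{112370102} \approx -68442.0$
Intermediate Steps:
$q{\left(x,r \right)} = \frac{4}{-9 + x}$
$y = \frac{2}{7}$ ($y = \frac{4}{-9 + 23} = \frac{4}{14} = 4 \cdot \frac{1}{14} = \frac{2}{7} \approx 0.28571$)
$P = \frac{13401}{118}$ ($P = - 126 \frac{149}{-177} - \frac{15}{-2} = - 126 \cdot 149 \left(- \frac{1}{177}\right) - - \frac{15}{2} = \left(-126\right) \left(- \frac{149}{177}\right) + \frac{15}{2} = \frac{6258}{59} + \frac{15}{2} = \frac{13401}{118} \approx 113.57$)
$Q{\left(f \right)} = \frac{2}{7}$
$\left(\frac{1}{Q{\left(-442 \right)} + 136041} - 68556\right) + P = \left(\frac{1}{\frac{2}{7} + 136041} - 68556\right) + \frac{13401}{118} = \left(\frac{1}{\frac{952289}{7}} - 68556\right) + \frac{13401}{118} = \left(\frac{7}{952289} - 68556\right) + \frac{13401}{118} = - \frac{65285124677}{952289} + \frac{13401}{118} = - \frac{7690883086997}{112370102}$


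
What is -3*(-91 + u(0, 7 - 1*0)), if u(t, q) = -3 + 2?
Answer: 276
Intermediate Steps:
u(t, q) = -1
-3*(-91 + u(0, 7 - 1*0)) = -3*(-91 - 1) = -3*(-92) = 276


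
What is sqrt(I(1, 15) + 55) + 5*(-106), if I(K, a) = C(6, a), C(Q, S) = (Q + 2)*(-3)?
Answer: -530 + sqrt(31) ≈ -524.43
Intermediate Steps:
C(Q, S) = -6 - 3*Q (C(Q, S) = (2 + Q)*(-3) = -6 - 3*Q)
I(K, a) = -24 (I(K, a) = -6 - 3*6 = -6 - 18 = -24)
sqrt(I(1, 15) + 55) + 5*(-106) = sqrt(-24 + 55) + 5*(-106) = sqrt(31) - 530 = -530 + sqrt(31)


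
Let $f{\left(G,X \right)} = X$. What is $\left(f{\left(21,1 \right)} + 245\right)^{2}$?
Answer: $60516$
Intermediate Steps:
$\left(f{\left(21,1 \right)} + 245\right)^{2} = \left(1 + 245\right)^{2} = 246^{2} = 60516$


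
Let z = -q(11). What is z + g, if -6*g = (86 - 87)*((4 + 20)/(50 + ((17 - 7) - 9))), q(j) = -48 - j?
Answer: 3013/51 ≈ 59.078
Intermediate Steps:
z = 59 (z = -(-48 - 1*11) = -(-48 - 11) = -1*(-59) = 59)
g = 4/51 (g = -(86 - 87)*(4 + 20)/(50 + ((17 - 7) - 9))/6 = -(-1)*24/(50 + (10 - 9))/6 = -(-1)*24/(50 + 1)/6 = -(-1)*24/51/6 = -(-1)*24*(1/51)/6 = -(-1)*8/(6*17) = -⅙*(-8/17) = 4/51 ≈ 0.078431)
z + g = 59 + 4/51 = 3013/51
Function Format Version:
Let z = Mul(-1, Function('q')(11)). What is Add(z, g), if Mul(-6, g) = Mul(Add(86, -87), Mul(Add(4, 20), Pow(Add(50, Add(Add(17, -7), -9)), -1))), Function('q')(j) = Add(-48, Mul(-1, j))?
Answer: Rational(3013, 51) ≈ 59.078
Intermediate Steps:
z = 59 (z = Mul(-1, Add(-48, Mul(-1, 11))) = Mul(-1, Add(-48, -11)) = Mul(-1, -59) = 59)
g = Rational(4, 51) (g = Mul(Rational(-1, 6), Mul(Add(86, -87), Mul(Add(4, 20), Pow(Add(50, Add(Add(17, -7), -9)), -1)))) = Mul(Rational(-1, 6), Mul(-1, Mul(24, Pow(Add(50, Add(10, -9)), -1)))) = Mul(Rational(-1, 6), Mul(-1, Mul(24, Pow(Add(50, 1), -1)))) = Mul(Rational(-1, 6), Mul(-1, Mul(24, Pow(51, -1)))) = Mul(Rational(-1, 6), Mul(-1, Mul(24, Rational(1, 51)))) = Mul(Rational(-1, 6), Mul(-1, Rational(8, 17))) = Mul(Rational(-1, 6), Rational(-8, 17)) = Rational(4, 51) ≈ 0.078431)
Add(z, g) = Add(59, Rational(4, 51)) = Rational(3013, 51)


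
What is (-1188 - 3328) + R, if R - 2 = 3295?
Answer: -1219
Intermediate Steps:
R = 3297 (R = 2 + 3295 = 3297)
(-1188 - 3328) + R = (-1188 - 3328) + 3297 = -4516 + 3297 = -1219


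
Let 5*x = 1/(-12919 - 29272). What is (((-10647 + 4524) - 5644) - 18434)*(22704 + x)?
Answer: -144648363556119/210955 ≈ -6.8568e+8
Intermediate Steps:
x = -1/210955 (x = 1/(5*(-12919 - 29272)) = (⅕)/(-42191) = (⅕)*(-1/42191) = -1/210955 ≈ -4.7403e-6)
(((-10647 + 4524) - 5644) - 18434)*(22704 + x) = (((-10647 + 4524) - 5644) - 18434)*(22704 - 1/210955) = ((-6123 - 5644) - 18434)*(4789522319/210955) = (-11767 - 18434)*(4789522319/210955) = -30201*4789522319/210955 = -144648363556119/210955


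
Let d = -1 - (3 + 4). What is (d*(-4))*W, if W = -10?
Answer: -320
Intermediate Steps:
d = -8 (d = -1 - 1*7 = -1 - 7 = -8)
(d*(-4))*W = -8*(-4)*(-10) = 32*(-10) = -320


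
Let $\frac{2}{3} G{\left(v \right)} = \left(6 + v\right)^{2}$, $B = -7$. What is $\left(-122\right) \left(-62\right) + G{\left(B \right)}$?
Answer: $\frac{15131}{2} \approx 7565.5$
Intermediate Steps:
$G{\left(v \right)} = \frac{3 \left(6 + v\right)^{2}}{2}$
$\left(-122\right) \left(-62\right) + G{\left(B \right)} = \left(-122\right) \left(-62\right) + \frac{3 \left(6 - 7\right)^{2}}{2} = 7564 + \frac{3 \left(-1\right)^{2}}{2} = 7564 + \frac{3}{2} \cdot 1 = 7564 + \frac{3}{2} = \frac{15131}{2}$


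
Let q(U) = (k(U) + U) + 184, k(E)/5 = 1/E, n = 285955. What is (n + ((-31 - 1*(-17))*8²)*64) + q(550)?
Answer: 25227951/110 ≈ 2.2935e+5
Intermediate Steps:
k(E) = 5/E
q(U) = 184 + U + 5/U (q(U) = (5/U + U) + 184 = (U + 5/U) + 184 = 184 + U + 5/U)
(n + ((-31 - 1*(-17))*8²)*64) + q(550) = (285955 + ((-31 - 1*(-17))*8²)*64) + (184 + 550 + 5/550) = (285955 + ((-31 + 17)*64)*64) + (184 + 550 + 5*(1/550)) = (285955 - 14*64*64) + (184 + 550 + 1/110) = (285955 - 896*64) + 80741/110 = (285955 - 57344) + 80741/110 = 228611 + 80741/110 = 25227951/110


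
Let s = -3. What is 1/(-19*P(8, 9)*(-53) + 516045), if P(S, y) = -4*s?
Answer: 1/528129 ≈ 1.8935e-6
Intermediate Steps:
P(S, y) = 12 (P(S, y) = -4*(-3) = 12)
1/(-19*P(8, 9)*(-53) + 516045) = 1/(-19*12*(-53) + 516045) = 1/(-228*(-53) + 516045) = 1/(12084 + 516045) = 1/528129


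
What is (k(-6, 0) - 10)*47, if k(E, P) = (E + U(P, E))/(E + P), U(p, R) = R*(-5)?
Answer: -658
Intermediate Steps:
U(p, R) = -5*R
k(E, P) = -4*E/(E + P) (k(E, P) = (E - 5*E)/(E + P) = (-4*E)/(E + P) = -4*E/(E + P))
(k(-6, 0) - 10)*47 = (-4*(-6)/(-6 + 0) - 10)*47 = (-4*(-6)/(-6) - 10)*47 = (-4*(-6)*(-1/6) - 10)*47 = (-4 - 10)*47 = -14*47 = -658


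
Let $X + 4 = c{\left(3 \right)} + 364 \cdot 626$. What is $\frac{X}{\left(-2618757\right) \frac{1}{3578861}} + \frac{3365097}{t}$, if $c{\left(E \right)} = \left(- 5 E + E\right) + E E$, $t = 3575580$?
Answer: $- \frac{42257451554519699}{135703987740} \approx -3.1139 \cdot 10^{5}$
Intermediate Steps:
$c{\left(E \right)} = E^{2} - 4 E$ ($c{\left(E \right)} = - 4 E + E^{2} = E^{2} - 4 E$)
$X = 227857$ ($X = -4 + \left(3 \left(-4 + 3\right) + 364 \cdot 626\right) = -4 + \left(3 \left(-1\right) + 227864\right) = -4 + \left(-3 + 227864\right) = -4 + 227861 = 227857$)
$\frac{X}{\left(-2618757\right) \frac{1}{3578861}} + \frac{3365097}{t} = \frac{227857}{\left(-2618757\right) \frac{1}{3578861}} + \frac{3365097}{3575580} = \frac{227857}{\left(-2618757\right) \frac{1}{3578861}} + 3365097 \cdot \frac{1}{3575580} = \frac{227857}{- \frac{2618757}{3578861}} + \frac{1121699}{1191860} = 227857 \left(- \frac{3578861}{2618757}\right) + \frac{1121699}{1191860} = - \frac{815468530877}{2618757} + \frac{1121699}{1191860} = - \frac{42257451554519699}{135703987740}$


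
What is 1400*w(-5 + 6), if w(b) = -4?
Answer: -5600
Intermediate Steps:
1400*w(-5 + 6) = 1400*(-4) = -5600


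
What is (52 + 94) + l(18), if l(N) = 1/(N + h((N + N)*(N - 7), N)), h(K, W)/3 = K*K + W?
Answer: 68695921/470520 ≈ 146.00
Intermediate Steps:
h(K, W) = 3*W + 3*K² (h(K, W) = 3*(K*K + W) = 3*(K² + W) = 3*(W + K²) = 3*W + 3*K²)
l(N) = 1/(4*N + 12*N²*(-7 + N)²) (l(N) = 1/(N + (3*N + 3*((N + N)*(N - 7))²)) = 1/(N + (3*N + 3*((2*N)*(-7 + N))²)) = 1/(N + (3*N + 3*(2*N*(-7 + N))²)) = 1/(N + (3*N + 3*(4*N²*(-7 + N)²))) = 1/(N + (3*N + 12*N²*(-7 + N)²)) = 1/(4*N + 12*N²*(-7 + N)²))
(52 + 94) + l(18) = (52 + 94) + (¼)/(18*(1 + 3*18*(-7 + 18)²)) = 146 + (¼)*(1/18)/(1 + 3*18*11²) = 146 + (¼)*(1/18)/(1 + 3*18*121) = 146 + (¼)*(1/18)/(1 + 6534) = 146 + (¼)*(1/18)/6535 = 146 + (¼)*(1/18)*(1/6535) = 146 + 1/470520 = 68695921/470520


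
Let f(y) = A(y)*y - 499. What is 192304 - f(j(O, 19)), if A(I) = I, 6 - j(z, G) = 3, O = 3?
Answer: 192794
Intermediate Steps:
j(z, G) = 3 (j(z, G) = 6 - 1*3 = 6 - 3 = 3)
f(y) = -499 + y² (f(y) = y*y - 499 = y² - 499 = -499 + y²)
192304 - f(j(O, 19)) = 192304 - (-499 + 3²) = 192304 - (-499 + 9) = 192304 - 1*(-490) = 192304 + 490 = 192794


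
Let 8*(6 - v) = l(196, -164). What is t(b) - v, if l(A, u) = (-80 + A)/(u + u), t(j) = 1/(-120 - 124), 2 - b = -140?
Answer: -242029/40016 ≈ -6.0483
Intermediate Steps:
b = 142 (b = 2 - 1*(-140) = 2 + 140 = 142)
t(j) = -1/244 (t(j) = 1/(-244) = -1/244)
l(A, u) = (-80 + A)/(2*u) (l(A, u) = (-80 + A)/((2*u)) = (-80 + A)*(1/(2*u)) = (-80 + A)/(2*u))
v = 3965/656 (v = 6 - (-80 + 196)/(16*(-164)) = 6 - (-1)*116/(16*164) = 6 - ⅛*(-29/82) = 6 + 29/656 = 3965/656 ≈ 6.0442)
t(b) - v = -1/244 - 1*3965/656 = -1/244 - 3965/656 = -242029/40016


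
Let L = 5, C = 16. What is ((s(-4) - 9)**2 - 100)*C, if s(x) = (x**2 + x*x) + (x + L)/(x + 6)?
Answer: 7236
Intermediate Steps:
s(x) = 2*x**2 + (5 + x)/(6 + x) (s(x) = (x**2 + x*x) + (x + 5)/(x + 6) = (x**2 + x**2) + (5 + x)/(6 + x) = 2*x**2 + (5 + x)/(6 + x))
((s(-4) - 9)**2 - 100)*C = (((5 - 4 + 2*(-4)**3 + 12*(-4)**2)/(6 - 4) - 9)**2 - 100)*16 = (((5 - 4 + 2*(-64) + 12*16)/2 - 9)**2 - 100)*16 = (((5 - 4 - 128 + 192)/2 - 9)**2 - 100)*16 = (((1/2)*65 - 9)**2 - 100)*16 = ((65/2 - 9)**2 - 100)*16 = ((47/2)**2 - 100)*16 = (2209/4 - 100)*16 = (1809/4)*16 = 7236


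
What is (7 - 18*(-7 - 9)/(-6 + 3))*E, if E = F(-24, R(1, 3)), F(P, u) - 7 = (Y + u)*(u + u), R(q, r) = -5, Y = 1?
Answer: -4183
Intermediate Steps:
F(P, u) = 7 + 2*u*(1 + u) (F(P, u) = 7 + (1 + u)*(u + u) = 7 + (1 + u)*(2*u) = 7 + 2*u*(1 + u))
E = 47 (E = 7 + 2*(-5) + 2*(-5)**2 = 7 - 10 + 2*25 = 7 - 10 + 50 = 47)
(7 - 18*(-7 - 9)/(-6 + 3))*E = (7 - 18*(-7 - 9)/(-6 + 3))*47 = (7 - (-288)/(-3))*47 = (7 - (-288)*(-1)/3)*47 = (7 - 18*16/3)*47 = (7 - 96)*47 = -89*47 = -4183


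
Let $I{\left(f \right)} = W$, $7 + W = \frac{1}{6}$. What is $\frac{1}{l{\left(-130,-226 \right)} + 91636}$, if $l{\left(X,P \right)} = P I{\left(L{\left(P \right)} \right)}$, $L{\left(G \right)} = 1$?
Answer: $\frac{3}{279541} \approx 1.0732 \cdot 10^{-5}$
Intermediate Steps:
$W = - \frac{41}{6}$ ($W = -7 + \frac{1}{6} = - \frac{41}{6} \approx -6.8333$)
$I{\left(f \right)} = - \frac{41}{6}$
$l{\left(X,P \right)} = - \frac{41 P}{6}$ ($l{\left(X,P \right)} = P \left(- \frac{41}{6}\right) = - \frac{41 P}{6}$)
$\frac{1}{l{\left(-130,-226 \right)} + 91636} = \frac{1}{\left(- \frac{41}{6}\right) \left(-226\right) + 91636} = \frac{1}{\frac{4633}{3} + 91636} = \frac{1}{\frac{279541}{3}} = \frac{3}{279541}$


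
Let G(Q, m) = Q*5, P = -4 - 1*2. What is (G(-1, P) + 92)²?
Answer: 7569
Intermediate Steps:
P = -6 (P = -4 - 2 = -6)
G(Q, m) = 5*Q
(G(-1, P) + 92)² = (5*(-1) + 92)² = (-5 + 92)² = 87² = 7569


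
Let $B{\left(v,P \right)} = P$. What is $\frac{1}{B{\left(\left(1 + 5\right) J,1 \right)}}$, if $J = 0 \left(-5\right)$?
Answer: $1$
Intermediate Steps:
$J = 0$
$\frac{1}{B{\left(\left(1 + 5\right) J,1 \right)}} = 1^{-1} = 1$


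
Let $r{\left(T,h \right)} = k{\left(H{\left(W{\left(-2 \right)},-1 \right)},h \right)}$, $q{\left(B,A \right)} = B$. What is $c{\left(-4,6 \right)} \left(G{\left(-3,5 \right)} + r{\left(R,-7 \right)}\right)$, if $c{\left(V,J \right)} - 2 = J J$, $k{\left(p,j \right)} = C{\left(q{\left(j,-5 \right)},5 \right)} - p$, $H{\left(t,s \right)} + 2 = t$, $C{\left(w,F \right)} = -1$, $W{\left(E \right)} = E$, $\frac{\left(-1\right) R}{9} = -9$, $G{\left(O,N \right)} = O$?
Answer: $0$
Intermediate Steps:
$R = 81$ ($R = \left(-9\right) \left(-9\right) = 81$)
$H{\left(t,s \right)} = -2 + t$
$k{\left(p,j \right)} = -1 - p$
$r{\left(T,h \right)} = 3$ ($r{\left(T,h \right)} = -1 - \left(-2 - 2\right) = -1 - -4 = -1 + 4 = 3$)
$c{\left(V,J \right)} = 2 + J^{2}$ ($c{\left(V,J \right)} = 2 + J J = 2 + J^{2}$)
$c{\left(-4,6 \right)} \left(G{\left(-3,5 \right)} + r{\left(R,-7 \right)}\right) = \left(2 + 6^{2}\right) \left(-3 + 3\right) = \left(2 + 36\right) 0 = 38 \cdot 0 = 0$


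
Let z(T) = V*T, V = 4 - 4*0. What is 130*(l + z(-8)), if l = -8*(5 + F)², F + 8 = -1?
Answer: -20800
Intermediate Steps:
F = -9 (F = -8 - 1 = -9)
V = 4 (V = 4 + 0 = 4)
z(T) = 4*T
l = -128 (l = -8*(5 - 9)² = -8*(-4)² = -8*16 = -128)
130*(l + z(-8)) = 130*(-128 + 4*(-8)) = 130*(-128 - 32) = 130*(-160) = -20800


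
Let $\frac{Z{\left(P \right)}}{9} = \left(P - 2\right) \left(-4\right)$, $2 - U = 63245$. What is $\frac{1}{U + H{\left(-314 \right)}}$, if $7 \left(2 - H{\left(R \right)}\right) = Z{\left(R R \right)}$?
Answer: $\frac{7}{3106697} \approx 2.2532 \cdot 10^{-6}$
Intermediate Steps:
$U = -63243$ ($U = 2 - 63245 = -63243$)
$Z{\left(P \right)} = 72 - 36 P$ ($Z{\left(P \right)} = 9 \left(P - 2\right) \left(-4\right) = 9 \left(-2 + P\right) \left(-4\right) = 9 \left(8 - 4 P\right) = 72 - 36 P$)
$H{\left(R \right)} = - \frac{58}{7} + \frac{36 R^{2}}{7}$ ($H{\left(R \right)} = 2 - \frac{72 - 36 R R}{7} = 2 - \frac{72 - 36 R^{2}}{7} = 2 + \left(- \frac{72}{7} + \frac{36 R^{2}}{7}\right) = - \frac{58}{7} + \frac{36 R^{2}}{7}$)
$\frac{1}{U + H{\left(-314 \right)}} = \frac{1}{-63243 - \left(\frac{58}{7} - \frac{36 \left(-314\right)^{2}}{7}\right)} = \frac{1}{-63243 + \left(- \frac{58}{7} + \frac{36}{7} \cdot 98596\right)} = \frac{1}{-63243 + \left(- \frac{58}{7} + \frac{3549456}{7}\right)} = \frac{1}{-63243 + \frac{3549398}{7}} = \frac{1}{\frac{3106697}{7}} = \frac{7}{3106697}$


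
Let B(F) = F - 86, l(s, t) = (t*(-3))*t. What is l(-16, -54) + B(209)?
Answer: -8625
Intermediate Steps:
l(s, t) = -3*t**2 (l(s, t) = (-3*t)*t = -3*t**2)
B(F) = -86 + F
l(-16, -54) + B(209) = -3*(-54)**2 + (-86 + 209) = -3*2916 + 123 = -8748 + 123 = -8625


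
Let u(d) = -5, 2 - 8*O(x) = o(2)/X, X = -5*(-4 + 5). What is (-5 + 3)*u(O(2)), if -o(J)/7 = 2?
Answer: 10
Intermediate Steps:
o(J) = -14 (o(J) = -7*2 = -14)
X = -5 (X = -5*1 = -5)
O(x) = -⅒ (O(x) = ¼ - (-7)/(4*(-5)) = ¼ - (-7)*(-1)/(4*5) = ¼ - ⅛*14/5 = ¼ - 7/20 = -⅒)
(-5 + 3)*u(O(2)) = (-5 + 3)*(-5) = -2*(-5) = 10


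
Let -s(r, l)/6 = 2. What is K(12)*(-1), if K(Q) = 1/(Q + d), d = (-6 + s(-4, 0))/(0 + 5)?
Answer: -5/42 ≈ -0.11905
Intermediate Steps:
s(r, l) = -12 (s(r, l) = -6*2 = -12)
d = -18/5 (d = (-6 - 12)/(0 + 5) = -18/5 ≈ -3.6000)
K(Q) = 1/(-18/5 + Q) (K(Q) = 1/(Q - 18/5) = 1/(-18/5 + Q))
K(12)*(-1) = (5/(-18 + 5*12))*(-1) = (5/(-18 + 60))*(-1) = (5/42)*(-1) = -5/42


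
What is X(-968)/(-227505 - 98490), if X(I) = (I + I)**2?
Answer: -3748096/325995 ≈ -11.497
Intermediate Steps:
X(I) = 4*I**2 (X(I) = (2*I)**2 = 4*I**2)
X(-968)/(-227505 - 98490) = (4*(-968)**2)/(-227505 - 98490) = (4*937024)/(-325995) = 3748096*(-1/325995) = -3748096/325995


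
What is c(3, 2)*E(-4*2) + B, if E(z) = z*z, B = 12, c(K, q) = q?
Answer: 140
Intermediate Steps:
E(z) = z²
c(3, 2)*E(-4*2) + B = 2*(-4*2)² + 12 = 2*(-8)² + 12 = 2*64 + 12 = 128 + 12 = 140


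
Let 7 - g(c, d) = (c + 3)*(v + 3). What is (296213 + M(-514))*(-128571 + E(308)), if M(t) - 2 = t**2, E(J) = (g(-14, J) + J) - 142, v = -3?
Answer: -71955651578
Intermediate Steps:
g(c, d) = 7 (g(c, d) = 7 - (c + 3)*(-3 + 3) = 7 - (3 + c)*0 = 7 - 1*0 = 7 + 0 = 7)
E(J) = -135 + J (E(J) = (7 + J) - 142 = -135 + J)
M(t) = 2 + t**2
(296213 + M(-514))*(-128571 + E(308)) = (296213 + (2 + (-514)**2))*(-128571 + (-135 + 308)) = (296213 + (2 + 264196))*(-128571 + 173) = (296213 + 264198)*(-128398) = 560411*(-128398) = -71955651578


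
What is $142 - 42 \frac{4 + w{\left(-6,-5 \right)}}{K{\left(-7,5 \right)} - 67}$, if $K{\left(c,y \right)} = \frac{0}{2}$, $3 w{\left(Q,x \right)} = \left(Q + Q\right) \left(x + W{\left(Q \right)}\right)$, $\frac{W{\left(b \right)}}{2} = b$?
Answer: $\frac{12538}{67} \approx 187.13$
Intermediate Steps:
$W{\left(b \right)} = 2 b$
$w{\left(Q,x \right)} = \frac{2 Q \left(x + 2 Q\right)}{3}$ ($w{\left(Q,x \right)} = \frac{\left(Q + Q\right) \left(x + 2 Q\right)}{3} = \frac{2 Q \left(x + 2 Q\right)}{3}$)
$K{\left(c,y \right)} = 0$ ($K{\left(c,y \right)} = 0 \cdot \frac{1}{2} = 0$)
$142 - 42 \frac{4 + w{\left(-6,-5 \right)}}{K{\left(-7,5 \right)} - 67} = 142 - 42 \frac{4 + \frac{2}{3} \left(-6\right) \left(-5 + 2 \left(-6\right)\right)}{0 - 67} = 142 - 42 \frac{4 + \frac{2}{3} \left(-6\right) \left(-5 - 12\right)}{-67} = 142 - 42 \left(4 + \frac{2}{3} \left(-6\right) \left(-17\right)\right) \left(- \frac{1}{67}\right) = 142 - 42 \left(4 + 68\right) \left(- \frac{1}{67}\right) = 142 - 42 \cdot 72 \left(- \frac{1}{67}\right) = 142 - - \frac{3024}{67} = 142 + \frac{3024}{67} = \frac{12538}{67}$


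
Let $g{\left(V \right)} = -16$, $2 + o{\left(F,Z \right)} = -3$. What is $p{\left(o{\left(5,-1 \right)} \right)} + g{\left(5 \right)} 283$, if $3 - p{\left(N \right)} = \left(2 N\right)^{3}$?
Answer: $-3525$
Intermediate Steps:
$o{\left(F,Z \right)} = -5$ ($o{\left(F,Z \right)} = -2 - 3 = -5$)
$p{\left(N \right)} = 3 - 8 N^{3}$ ($p{\left(N \right)} = 3 - \left(2 N\right)^{3} = 3 - 8 N^{3}$)
$p{\left(o{\left(5,-1 \right)} \right)} + g{\left(5 \right)} 283 = \left(3 - 8 \left(-5\right)^{3}\right) - 4528 = \left(3 - -1000\right) - 4528 = \left(3 + 1000\right) - 4528 = 1003 - 4528 = -3525$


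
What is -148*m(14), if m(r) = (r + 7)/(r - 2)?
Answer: -259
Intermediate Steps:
m(r) = (7 + r)/(-2 + r)
-148*m(14) = -148*(7 + 14)/(-2 + 14) = -148*21/12 = -37*21/3 = -148*7/4 = -259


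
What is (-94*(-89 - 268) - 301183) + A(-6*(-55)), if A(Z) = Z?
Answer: -267295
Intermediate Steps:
(-94*(-89 - 268) - 301183) + A(-6*(-55)) = (-94*(-89 - 268) - 301183) - 6*(-55) = (-94*(-357) - 301183) + 330 = (33558 - 301183) + 330 = -267625 + 330 = -267295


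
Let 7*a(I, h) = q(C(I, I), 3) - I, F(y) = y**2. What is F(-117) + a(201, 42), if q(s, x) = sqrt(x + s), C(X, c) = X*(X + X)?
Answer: 95622/7 + sqrt(80805)/7 ≈ 13701.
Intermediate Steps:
C(X, c) = 2*X**2 (C(X, c) = X*(2*X) = 2*X**2)
q(s, x) = sqrt(s + x)
a(I, h) = -I/7 + sqrt(3 + 2*I**2)/7 (a(I, h) = (sqrt(2*I**2 + 3) - I)/7 = (sqrt(3 + 2*I**2) - I)/7 = -I/7 + sqrt(3 + 2*I**2)/7)
F(-117) + a(201, 42) = (-117)**2 + (-1/7*201 + sqrt(3 + 2*201**2)/7) = 13689 + (-201/7 + sqrt(3 + 2*40401)/7) = 13689 + (-201/7 + sqrt(3 + 80802)/7) = 13689 + (-201/7 + sqrt(80805)/7) = 95622/7 + sqrt(80805)/7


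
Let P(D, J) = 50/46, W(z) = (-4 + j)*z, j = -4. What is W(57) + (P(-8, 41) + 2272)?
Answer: 41793/23 ≈ 1817.1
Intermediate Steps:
W(z) = -8*z (W(z) = (-4 - 4)*z = -8*z)
P(D, J) = 25/23 (P(D, J) = 50*(1/46) = 25/23)
W(57) + (P(-8, 41) + 2272) = -8*57 + (25/23 + 2272) = -456 + 52281/23 = 41793/23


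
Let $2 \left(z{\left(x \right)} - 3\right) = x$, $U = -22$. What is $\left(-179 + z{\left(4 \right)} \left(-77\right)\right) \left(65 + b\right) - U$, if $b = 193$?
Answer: $-145490$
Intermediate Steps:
$z{\left(x \right)} = 3 + \frac{x}{2}$
$\left(-179 + z{\left(4 \right)} \left(-77\right)\right) \left(65 + b\right) - U = \left(-179 + \left(3 + \frac{1}{2} \cdot 4\right) \left(-77\right)\right) \left(65 + 193\right) - -22 = \left(-179 + \left(3 + 2\right) \left(-77\right)\right) 258 + 22 = \left(-179 + 5 \left(-77\right)\right) 258 + 22 = \left(-179 - 385\right) 258 + 22 = \left(-564\right) 258 + 22 = -145512 + 22 = -145490$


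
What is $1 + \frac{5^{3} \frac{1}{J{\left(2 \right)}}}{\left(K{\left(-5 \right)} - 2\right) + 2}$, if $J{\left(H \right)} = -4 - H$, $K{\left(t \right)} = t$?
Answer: $\frac{31}{6} \approx 5.1667$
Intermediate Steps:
$1 + \frac{5^{3} \frac{1}{J{\left(2 \right)}}}{\left(K{\left(-5 \right)} - 2\right) + 2} = 1 + \frac{5^{3} \frac{1}{-4 - 2}}{\left(-5 - 2\right) + 2} = 1 + \frac{125 \frac{1}{-4 - 2}}{\left(-5 - 2\right) + 2} = 1 + \frac{125 \frac{1}{-6}}{-7 + 2} = 1 + \frac{125 \left(- \frac{1}{6}\right)}{-5} = 1 - - \frac{25}{6} = 1 + \frac{25}{6} = \frac{31}{6}$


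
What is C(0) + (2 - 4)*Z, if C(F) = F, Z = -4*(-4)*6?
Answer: -192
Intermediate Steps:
Z = 96 (Z = 16*6 = 96)
C(0) + (2 - 4)*Z = 0 + (2 - 4)*96 = 0 - 2*96 = 0 - 192 = -192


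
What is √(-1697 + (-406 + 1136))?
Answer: I*√967 ≈ 31.097*I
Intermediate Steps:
√(-1697 + (-406 + 1136)) = √(-1697 + 730) = √(-967) = I*√967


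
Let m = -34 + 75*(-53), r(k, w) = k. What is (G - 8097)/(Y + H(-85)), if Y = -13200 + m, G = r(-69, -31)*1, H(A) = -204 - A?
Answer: 1361/2888 ≈ 0.47126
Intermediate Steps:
m = -4009 (m = -34 - 3975 = -4009)
G = -69 (G = -69*1 = -69)
Y = -17209 (Y = -13200 - 4009 = -17209)
(G - 8097)/(Y + H(-85)) = (-69 - 8097)/(-17209 + (-204 - 1*(-85))) = -8166/(-17209 + (-204 + 85)) = -8166/(-17209 - 119) = -8166/(-17328) = -8166*(-1/17328) = 1361/2888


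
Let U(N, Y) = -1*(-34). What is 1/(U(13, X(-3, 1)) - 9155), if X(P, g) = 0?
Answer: -1/9121 ≈ -0.00010964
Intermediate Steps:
U(N, Y) = 34
1/(U(13, X(-3, 1)) - 9155) = 1/(34 - 9155) = 1/(-9121) = -1/9121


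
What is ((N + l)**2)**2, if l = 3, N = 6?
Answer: 6561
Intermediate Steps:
((N + l)**2)**2 = ((6 + 3)**2)**2 = (9**2)**2 = 81**2 = 6561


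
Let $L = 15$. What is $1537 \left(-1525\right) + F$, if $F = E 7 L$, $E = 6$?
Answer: $-2343295$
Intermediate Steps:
$F = 630$ ($F = 6 \cdot 7 \cdot 15 = 42 \cdot 15 = 630$)
$1537 \left(-1525\right) + F = 1537 \left(-1525\right) + 630 = -2343925 + 630 = -2343295$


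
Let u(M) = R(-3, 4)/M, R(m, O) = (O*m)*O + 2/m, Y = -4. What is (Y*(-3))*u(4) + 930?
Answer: 784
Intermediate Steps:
R(m, O) = 2/m + m*O² (R(m, O) = m*O² + 2/m = 2/m + m*O²)
u(M) = -146/(3*M) (u(M) = (2/(-3) - 3*4²)/M = (2*(-⅓) - 3*16)/M = (-⅔ - 48)/M = -146/(3*M))
(Y*(-3))*u(4) + 930 = (-4*(-3))*(-146/3/4) + 930 = 12*(-146/3*¼) + 930 = 12*(-73/6) + 930 = -146 + 930 = 784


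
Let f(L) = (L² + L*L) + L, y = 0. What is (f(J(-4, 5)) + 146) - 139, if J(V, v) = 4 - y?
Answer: 43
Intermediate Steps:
J(V, v) = 4 (J(V, v) = 4 - 1*0 = 4 + 0 = 4)
f(L) = L + 2*L² (f(L) = (L² + L²) + L = 2*L² + L = L + 2*L²)
(f(J(-4, 5)) + 146) - 139 = (4*(1 + 2*4) + 146) - 139 = (4*(1 + 8) + 146) - 139 = (4*9 + 146) - 139 = (36 + 146) - 139 = 182 - 139 = 43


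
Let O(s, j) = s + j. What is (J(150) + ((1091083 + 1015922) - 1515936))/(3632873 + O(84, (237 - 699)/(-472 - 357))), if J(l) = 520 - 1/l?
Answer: 73564091321/451758272250 ≈ 0.16284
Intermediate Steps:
O(s, j) = j + s
(J(150) + ((1091083 + 1015922) - 1515936))/(3632873 + O(84, (237 - 699)/(-472 - 357))) = ((520 - 1/150) + ((1091083 + 1015922) - 1515936))/(3632873 + ((237 - 699)/(-472 - 357) + 84)) = ((520 - 1*1/150) + (2107005 - 1515936))/(3632873 + (-462/(-829) + 84)) = ((520 - 1/150) + 591069)/(3632873 + (-462*(-1/829) + 84)) = (77999/150 + 591069)/(3632873 + (462/829 + 84)) = 88738349/(150*(3632873 + 70098/829)) = 88738349/(150*(3011721815/829)) = (88738349/150)*(829/3011721815) = 73564091321/451758272250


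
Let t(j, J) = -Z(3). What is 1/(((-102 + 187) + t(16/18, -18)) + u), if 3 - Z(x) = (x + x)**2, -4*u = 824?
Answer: -1/88 ≈ -0.011364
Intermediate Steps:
u = -206 (u = -1/4*824 = -206)
Z(x) = 3 - 4*x**2 (Z(x) = 3 - (x + x)**2 = 3 - (2*x)**2 = 3 - 4*x**2)
t(j, J) = 33 (t(j, J) = -(3 - 4*3**2) = -(3 - 4*9) = -(3 - 36) = -1*(-33) = 33)
1/(((-102 + 187) + t(16/18, -18)) + u) = 1/(((-102 + 187) + 33) - 206) = 1/((85 + 33) - 206) = 1/(118 - 206) = 1/(-88) = -1/88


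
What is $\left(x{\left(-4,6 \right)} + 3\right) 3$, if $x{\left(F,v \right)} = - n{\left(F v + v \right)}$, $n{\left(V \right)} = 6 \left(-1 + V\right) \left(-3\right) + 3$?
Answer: $-1026$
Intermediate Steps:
$n{\left(V \right)} = 21 - 18 V$ ($n{\left(V \right)} = \left(-6 + 6 V\right) \left(-3\right) + 3 = \left(18 - 18 V\right) + 3 = 21 - 18 V$)
$x{\left(F,v \right)} = -21 + 18 v + 18 F v$ ($x{\left(F,v \right)} = - (21 - 18 \left(F v + v\right)) = - (21 - 18 \left(v + F v\right)) = - (21 - \left(18 v + 18 F v\right)) = - (21 - 18 v - 18 F v) = -21 + 18 v + 18 F v$)
$\left(x{\left(-4,6 \right)} + 3\right) 3 = \left(\left(-21 + 18 \cdot 6 \left(1 - 4\right)\right) + 3\right) 3 = \left(\left(-21 + 18 \cdot 6 \left(-3\right)\right) + 3\right) 3 = \left(\left(-21 - 324\right) + 3\right) 3 = \left(-345 + 3\right) 3 = \left(-342\right) 3 = -1026$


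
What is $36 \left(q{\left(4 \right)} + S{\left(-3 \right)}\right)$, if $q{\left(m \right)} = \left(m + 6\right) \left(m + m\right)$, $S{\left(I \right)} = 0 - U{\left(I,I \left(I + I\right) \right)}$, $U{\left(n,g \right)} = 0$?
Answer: $2880$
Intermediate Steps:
$S{\left(I \right)} = 0$ ($S{\left(I \right)} = 0 - 0 = 0 + 0 = 0$)
$q{\left(m \right)} = 2 m \left(6 + m\right)$ ($q{\left(m \right)} = \left(6 + m\right) 2 m = 2 m \left(6 + m\right)$)
$36 \left(q{\left(4 \right)} + S{\left(-3 \right)}\right) = 36 \left(2 \cdot 4 \left(6 + 4\right) + 0\right) = 36 \left(2 \cdot 4 \cdot 10 + 0\right) = 36 \left(80 + 0\right) = 36 \cdot 80 = 2880$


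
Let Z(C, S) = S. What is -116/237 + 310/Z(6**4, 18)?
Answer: 11897/711 ≈ 16.733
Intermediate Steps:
-116/237 + 310/Z(6**4, 18) = -116/237 + 310/18 = -116*1/237 + 310*(1/18) = -116/237 + 155/9 = 11897/711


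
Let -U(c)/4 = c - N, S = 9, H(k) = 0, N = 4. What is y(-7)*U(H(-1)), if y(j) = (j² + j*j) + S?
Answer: 1712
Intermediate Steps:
U(c) = 16 - 4*c (U(c) = -4*(c - 1*4) = -4*(c - 4) = -4*(-4 + c) = 16 - 4*c)
y(j) = 9 + 2*j² (y(j) = (j² + j*j) + 9 = (j² + j²) + 9 = 2*j² + 9 = 9 + 2*j²)
y(-7)*U(H(-1)) = (9 + 2*(-7)²)*(16 - 4*0) = (9 + 2*49)*(16 + 0) = (9 + 98)*16 = 107*16 = 1712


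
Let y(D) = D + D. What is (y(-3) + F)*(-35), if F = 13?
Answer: -245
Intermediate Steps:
y(D) = 2*D
(y(-3) + F)*(-35) = (2*(-3) + 13)*(-35) = (-6 + 13)*(-35) = 7*(-35) = -245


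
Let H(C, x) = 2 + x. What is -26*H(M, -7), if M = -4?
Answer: 130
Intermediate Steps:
-26*H(M, -7) = -26*(2 - 7) = -26*(-5) = 130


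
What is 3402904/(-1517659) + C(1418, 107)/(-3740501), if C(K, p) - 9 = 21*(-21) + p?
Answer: -12728072575729/5676805007159 ≈ -2.2421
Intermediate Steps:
C(K, p) = -432 + p (C(K, p) = 9 + (21*(-21) + p) = 9 + (-441 + p) = -432 + p)
3402904/(-1517659) + C(1418, 107)/(-3740501) = 3402904/(-1517659) + (-432 + 107)/(-3740501) = 3402904*(-1/1517659) - 325*(-1/3740501) = -3402904/1517659 + 325/3740501 = -12728072575729/5676805007159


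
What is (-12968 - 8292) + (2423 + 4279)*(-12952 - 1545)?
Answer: -97180154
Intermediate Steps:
(-12968 - 8292) + (2423 + 4279)*(-12952 - 1545) = -21260 + 6702*(-14497) = -21260 - 97158894 = -97180154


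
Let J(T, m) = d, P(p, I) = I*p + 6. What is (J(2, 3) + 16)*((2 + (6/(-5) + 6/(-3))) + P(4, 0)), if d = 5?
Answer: 504/5 ≈ 100.80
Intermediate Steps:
P(p, I) = 6 + I*p
J(T, m) = 5
(J(2, 3) + 16)*((2 + (6/(-5) + 6/(-3))) + P(4, 0)) = (5 + 16)*((2 + (6/(-5) + 6/(-3))) + (6 + 0*4)) = 21*((2 + (6*(-⅕) + 6*(-⅓))) + (6 + 0)) = 21*((2 + (-6/5 - 2)) + 6) = 21*((2 - 16/5) + 6) = 21*(-6/5 + 6) = 21*(24/5) = 504/5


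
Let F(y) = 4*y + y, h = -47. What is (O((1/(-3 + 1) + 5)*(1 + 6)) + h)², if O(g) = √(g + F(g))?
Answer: 2398 - 282*√21 ≈ 1105.7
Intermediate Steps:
F(y) = 5*y
O(g) = √6*√g (O(g) = √(g + 5*g) = √(6*g) = √6*√g)
(O((1/(-3 + 1) + 5)*(1 + 6)) + h)² = (√6*√((1/(-3 + 1) + 5)*(1 + 6)) - 47)² = (√6*√((1/(-2) + 5)*7) - 47)² = (√6*√((-½ + 5)*7) - 47)² = (√6*√((9/2)*7) - 47)² = (√6*√(63/2) - 47)² = (√6*(3*√14/2) - 47)² = (3*√21 - 47)² = (-47 + 3*√21)²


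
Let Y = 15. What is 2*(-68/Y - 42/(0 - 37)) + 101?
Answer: 52283/555 ≈ 94.204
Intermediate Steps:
2*(-68/Y - 42/(0 - 37)) + 101 = 2*(-68/15 - 42/(0 - 37)) + 101 = 2*(-68*1/15 - 42/(-37)) + 101 = 2*(-68/15 - 42*(-1/37)) + 101 = 2*(-68/15 + 42/37) + 101 = 2*(-1886/555) + 101 = -3772/555 + 101 = 52283/555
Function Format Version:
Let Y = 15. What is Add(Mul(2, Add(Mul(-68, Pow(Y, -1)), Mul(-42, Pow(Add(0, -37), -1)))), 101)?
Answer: Rational(52283, 555) ≈ 94.204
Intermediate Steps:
Add(Mul(2, Add(Mul(-68, Pow(Y, -1)), Mul(-42, Pow(Add(0, -37), -1)))), 101) = Add(Mul(2, Add(Mul(-68, Pow(15, -1)), Mul(-42, Pow(Add(0, -37), -1)))), 101) = Add(Mul(2, Add(Mul(-68, Rational(1, 15)), Mul(-42, Pow(-37, -1)))), 101) = Add(Mul(2, Add(Rational(-68, 15), Mul(-42, Rational(-1, 37)))), 101) = Add(Mul(2, Add(Rational(-68, 15), Rational(42, 37))), 101) = Add(Mul(2, Rational(-1886, 555)), 101) = Add(Rational(-3772, 555), 101) = Rational(52283, 555)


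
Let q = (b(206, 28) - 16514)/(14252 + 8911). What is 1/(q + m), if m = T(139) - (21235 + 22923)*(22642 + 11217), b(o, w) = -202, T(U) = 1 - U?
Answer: -1103/1649145884376 ≈ -6.6883e-10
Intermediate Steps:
m = -1495145860 (m = (1 - 1*139) - (21235 + 22923)*(22642 + 11217) = (1 - 139) - 44158*33859 = -138 - 1*1495145722 = -138 - 1495145722 = -1495145860)
q = -796/1103 (q = (-202 - 16514)/(14252 + 8911) = -16716/23163 = -16716*1/23163 = -796/1103 ≈ -0.72167)
1/(q + m) = 1/(-796/1103 - 1495145860) = 1/(-1649145884376/1103) = -1103/1649145884376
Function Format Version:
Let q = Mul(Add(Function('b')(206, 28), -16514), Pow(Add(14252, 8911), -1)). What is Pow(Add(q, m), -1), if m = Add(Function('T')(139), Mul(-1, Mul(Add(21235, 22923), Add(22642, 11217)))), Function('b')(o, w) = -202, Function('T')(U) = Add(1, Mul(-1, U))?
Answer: Rational(-1103, 1649145884376) ≈ -6.6883e-10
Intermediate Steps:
m = -1495145860 (m = Add(Add(1, Mul(-1, 139)), Mul(-1, Mul(Add(21235, 22923), Add(22642, 11217)))) = Add(Add(1, -139), Mul(-1, Mul(44158, 33859))) = Add(-138, Mul(-1, 1495145722)) = Add(-138, -1495145722) = -1495145860)
q = Rational(-796, 1103) (q = Mul(Add(-202, -16514), Pow(Add(14252, 8911), -1)) = Mul(-16716, Pow(23163, -1)) = Mul(-16716, Rational(1, 23163)) = Rational(-796, 1103) ≈ -0.72167)
Pow(Add(q, m), -1) = Pow(Add(Rational(-796, 1103), -1495145860), -1) = Pow(Rational(-1649145884376, 1103), -1) = Rational(-1103, 1649145884376)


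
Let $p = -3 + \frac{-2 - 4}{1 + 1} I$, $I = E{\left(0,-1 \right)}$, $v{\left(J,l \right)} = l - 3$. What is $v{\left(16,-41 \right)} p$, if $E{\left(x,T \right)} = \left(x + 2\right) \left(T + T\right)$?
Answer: $-396$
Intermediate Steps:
$v{\left(J,l \right)} = -3 + l$ ($v{\left(J,l \right)} = l - 3 = -3 + l$)
$E{\left(x,T \right)} = 2 T \left(2 + x\right)$ ($E{\left(x,T \right)} = \left(2 + x\right) 2 T = 2 T \left(2 + x\right)$)
$I = -4$ ($I = 2 \left(-1\right) \left(2 + 0\right) = 2 \left(-1\right) 2 = -4$)
$p = 9$ ($p = -3 + \frac{-2 - 4}{1 + 1} \left(-4\right) = -3 + - \frac{6}{2} \left(-4\right) = -3 + \left(-6\right) \frac{1}{2} \left(-4\right) = -3 - -12 = -3 + 12 = 9$)
$v{\left(16,-41 \right)} p = \left(-3 - 41\right) 9 = \left(-44\right) 9 = -396$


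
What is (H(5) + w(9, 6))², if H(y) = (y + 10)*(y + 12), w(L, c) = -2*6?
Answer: 59049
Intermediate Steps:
w(L, c) = -12
H(y) = (10 + y)*(12 + y)
(H(5) + w(9, 6))² = ((120 + 5² + 22*5) - 12)² = ((120 + 25 + 110) - 12)² = (255 - 12)² = 243² = 59049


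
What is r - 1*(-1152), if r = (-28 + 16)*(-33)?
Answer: 1548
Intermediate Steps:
r = 396 (r = -12*(-33) = 396)
r - 1*(-1152) = 396 - 1*(-1152) = 396 + 1152 = 1548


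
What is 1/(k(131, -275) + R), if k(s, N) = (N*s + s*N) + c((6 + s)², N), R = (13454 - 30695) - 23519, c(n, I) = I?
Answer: -1/113085 ≈ -8.8429e-6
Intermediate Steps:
R = -40760 (R = -17241 - 23519 = -40760)
k(s, N) = N + 2*N*s (k(s, N) = (N*s + s*N) + N = (N*s + N*s) + N = 2*N*s + N = N + 2*N*s)
1/(k(131, -275) + R) = 1/(-275*(1 + 2*131) - 40760) = 1/(-275*(1 + 262) - 40760) = 1/(-275*263 - 40760) = 1/(-72325 - 40760) = 1/(-113085) = -1/113085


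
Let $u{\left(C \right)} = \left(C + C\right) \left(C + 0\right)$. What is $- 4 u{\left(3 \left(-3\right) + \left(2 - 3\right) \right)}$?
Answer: $-800$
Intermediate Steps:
$u{\left(C \right)} = 2 C^{2}$ ($u{\left(C \right)} = 2 C C = 2 C^{2}$)
$- 4 u{\left(3 \left(-3\right) + \left(2 - 3\right) \right)} = - 4 \cdot 2 \left(3 \left(-3\right) + \left(2 - 3\right)\right)^{2} = - 4 \cdot 2 \left(-9 + \left(2 - 3\right)\right)^{2} = - 4 \cdot 2 \left(-9 - 1\right)^{2} = - 4 \cdot 2 \left(-10\right)^{2} = - 4 \cdot 2 \cdot 100 = \left(-4\right) 200 = -800$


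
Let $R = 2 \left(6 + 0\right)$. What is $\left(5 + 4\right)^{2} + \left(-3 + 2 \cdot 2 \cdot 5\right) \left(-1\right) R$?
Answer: $-123$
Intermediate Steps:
$R = 12$ ($R = 2 \cdot 6 = 12$)
$\left(5 + 4\right)^{2} + \left(-3 + 2 \cdot 2 \cdot 5\right) \left(-1\right) R = \left(5 + 4\right)^{2} + \left(-3 + 2 \cdot 2 \cdot 5\right) \left(-1\right) 12 = 9^{2} + \left(-3 + 4 \cdot 5\right) \left(-1\right) 12 = 81 + \left(-3 + 20\right) \left(-1\right) 12 = 81 + 17 \left(-1\right) 12 = 81 - 204 = -123$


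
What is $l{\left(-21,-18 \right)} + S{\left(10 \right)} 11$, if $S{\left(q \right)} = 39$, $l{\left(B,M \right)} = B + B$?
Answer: $387$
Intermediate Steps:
$l{\left(B,M \right)} = 2 B$
$l{\left(-21,-18 \right)} + S{\left(10 \right)} 11 = 2 \left(-21\right) + 39 \cdot 11 = -42 + 429 = 387$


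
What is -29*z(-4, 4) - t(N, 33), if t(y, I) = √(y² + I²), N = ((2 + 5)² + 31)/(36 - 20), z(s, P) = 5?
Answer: -145 - √1114 ≈ -178.38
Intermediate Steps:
N = 5 (N = (7² + 31)/16 = (49 + 31)*(1/16) = 80*(1/16) = 5)
t(y, I) = √(I² + y²)
-29*z(-4, 4) - t(N, 33) = -29*5 - √(33² + 5²) = -145 - √(1089 + 25) = -145 - √1114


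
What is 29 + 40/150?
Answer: 439/15 ≈ 29.267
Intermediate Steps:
29 + 40/150 = 29 + 40*(1/150) = 29 + 4/15 = 439/15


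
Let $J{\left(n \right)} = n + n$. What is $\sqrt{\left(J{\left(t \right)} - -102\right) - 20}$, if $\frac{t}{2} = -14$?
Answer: $\sqrt{26} \approx 5.099$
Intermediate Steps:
$t = -28$ ($t = 2 \left(-14\right) = -28$)
$J{\left(n \right)} = 2 n$
$\sqrt{\left(J{\left(t \right)} - -102\right) - 20} = \sqrt{\left(2 \left(-28\right) - -102\right) - 20} = \sqrt{\left(-56 + 102\right) - 20} = \sqrt{46 - 20} = \sqrt{26}$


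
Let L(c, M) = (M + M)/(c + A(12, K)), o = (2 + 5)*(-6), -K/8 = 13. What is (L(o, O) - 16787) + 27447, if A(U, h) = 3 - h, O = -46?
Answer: 692808/65 ≈ 10659.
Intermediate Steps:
K = -104 (K = -8*13 = -104)
o = -42 (o = 7*(-6) = -42)
L(c, M) = 2*M/(107 + c) (L(c, M) = (M + M)/(c + (3 - 1*(-104))) = (2*M)/(c + (3 + 104)) = (2*M)/(c + 107) = (2*M)/(107 + c) = 2*M/(107 + c))
(L(o, O) - 16787) + 27447 = (2*(-46)/(107 - 42) - 16787) + 27447 = (2*(-46)/65 - 16787) + 27447 = (2*(-46)*(1/65) - 16787) + 27447 = (-92/65 - 16787) + 27447 = -1091247/65 + 27447 = 692808/65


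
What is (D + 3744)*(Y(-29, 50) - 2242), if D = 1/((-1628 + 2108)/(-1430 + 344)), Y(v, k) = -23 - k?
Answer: -138593957/16 ≈ -8.6621e+6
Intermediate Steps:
D = -181/80 (D = 1/(480/(-1086)) = 1/(480*(-1/1086)) = 1/(-80/181) = -181/80 ≈ -2.2625)
(D + 3744)*(Y(-29, 50) - 2242) = (-181/80 + 3744)*((-23 - 1*50) - 2242) = 299339*((-23 - 50) - 2242)/80 = 299339*(-73 - 2242)/80 = (299339/80)*(-2315) = -138593957/16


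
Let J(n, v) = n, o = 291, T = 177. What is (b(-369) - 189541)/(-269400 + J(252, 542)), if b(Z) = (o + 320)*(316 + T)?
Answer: -55841/134574 ≈ -0.41495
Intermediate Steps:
b(Z) = 301223 (b(Z) = (291 + 320)*(316 + 177) = 611*493 = 301223)
(b(-369) - 189541)/(-269400 + J(252, 542)) = (301223 - 189541)/(-269400 + 252) = 111682/(-269148) = 111682*(-1/269148) = -55841/134574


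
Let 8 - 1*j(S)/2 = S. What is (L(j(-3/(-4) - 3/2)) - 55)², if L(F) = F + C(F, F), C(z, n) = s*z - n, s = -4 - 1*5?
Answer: 180625/4 ≈ 45156.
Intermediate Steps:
s = -9 (s = -4 - 5 = -9)
C(z, n) = -n - 9*z (C(z, n) = -9*z - n = -n - 9*z)
j(S) = 16 - 2*S
L(F) = -9*F (L(F) = F + (-F - 9*F) = F - 10*F = -9*F)
(L(j(-3/(-4) - 3/2)) - 55)² = (-9*(16 - 2*(-3/(-4) - 3/2)) - 55)² = (-9*(16 - 2*(-3*(-¼) - 3*½)) - 55)² = (-9*(16 - 2*(¾ - 3/2)) - 55)² = (-9*(16 - 2*(-¾)) - 55)² = (-9*(16 + 3/2) - 55)² = (-9*35/2 - 55)² = (-315/2 - 55)² = (-425/2)² = 180625/4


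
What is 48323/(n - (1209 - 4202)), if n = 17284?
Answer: 48323/20277 ≈ 2.3831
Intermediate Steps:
48323/(n - (1209 - 4202)) = 48323/(17284 - (1209 - 4202)) = 48323/(17284 - 1*(-2993)) = 48323/(17284 + 2993) = 48323/20277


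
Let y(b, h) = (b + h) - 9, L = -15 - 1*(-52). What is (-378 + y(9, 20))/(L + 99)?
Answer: -179/68 ≈ -2.6324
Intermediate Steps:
L = 37 (L = -15 + 52 = 37)
y(b, h) = -9 + b + h
(-378 + y(9, 20))/(L + 99) = (-378 + (-9 + 9 + 20))/(37 + 99) = (-378 + 20)/136 = -358*1/136 = -179/68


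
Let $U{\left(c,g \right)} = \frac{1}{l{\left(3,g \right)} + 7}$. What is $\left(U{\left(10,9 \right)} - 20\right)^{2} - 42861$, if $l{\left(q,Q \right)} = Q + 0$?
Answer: $- \frac{10870655}{256} \approx -42464.0$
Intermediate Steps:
$l{\left(q,Q \right)} = Q$
$U{\left(c,g \right)} = \frac{1}{7 + g}$ ($U{\left(c,g \right)} = \frac{1}{g + 7} = \frac{1}{7 + g}$)
$\left(U{\left(10,9 \right)} - 20\right)^{2} - 42861 = \left(\frac{1}{7 + 9} - 20\right)^{2} - 42861 = \left(\frac{1}{16} - 20\right)^{2} - 42861 = \left(- \frac{319}{16}\right)^{2} - 42861 = \frac{101761}{256} - 42861 = - \frac{10870655}{256}$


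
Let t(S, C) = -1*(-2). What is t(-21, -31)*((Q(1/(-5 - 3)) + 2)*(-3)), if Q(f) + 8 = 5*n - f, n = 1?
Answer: 21/4 ≈ 5.2500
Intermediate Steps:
t(S, C) = 2
Q(f) = -3 - f (Q(f) = -8 + (5*1 - f) = -8 + (5 - f) = -3 - f)
t(-21, -31)*((Q(1/(-5 - 3)) + 2)*(-3)) = 2*(((-3 - 1/(-5 - 3)) + 2)*(-3)) = 2*(((-3 - 1/(-8)) + 2)*(-3)) = 2*(((-3 - 1*(-⅛)) + 2)*(-3)) = 2*(((-3 + ⅛) + 2)*(-3)) = 2*((-23/8 + 2)*(-3)) = 2*(-7/8*(-3)) = 2*(21/8) = 21/4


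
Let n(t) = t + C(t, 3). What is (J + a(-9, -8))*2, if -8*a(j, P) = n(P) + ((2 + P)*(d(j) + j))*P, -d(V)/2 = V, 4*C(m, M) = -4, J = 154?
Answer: 809/4 ≈ 202.25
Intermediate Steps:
C(m, M) = -1 (C(m, M) = (¼)*(-4) = -1)
d(V) = -2*V
n(t) = -1 + t (n(t) = t - 1 = -1 + t)
a(j, P) = ⅛ - P/8 + P*j*(2 + P)/8 (a(j, P) = -((-1 + P) + ((2 + P)*(-2*j + j))*P)/8 = -((-1 + P) + ((2 + P)*(-j))*P)/8 = -((-1 + P) + (-j*(2 + P))*P)/8 = -((-1 + P) - P*j*(2 + P))/8 = -(-1 + P - P*j*(2 + P))/8 = ⅛ - P/8 + P*j*(2 + P)/8)
(J + a(-9, -8))*2 = (154 + (⅛ - ⅛*(-8) + (¼)*(-8)*(-9) + (⅛)*(-9)*(-8)²))*2 = (154 + (⅛ + 1 + 18 + (⅛)*(-9)*64))*2 = (154 + (⅛ + 1 + 18 - 72))*2 = (154 - 423/8)*2 = (809/8)*2 = 809/4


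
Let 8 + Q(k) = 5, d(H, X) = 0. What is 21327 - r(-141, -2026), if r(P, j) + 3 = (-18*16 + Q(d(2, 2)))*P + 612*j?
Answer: 1220211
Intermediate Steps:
Q(k) = -3 (Q(k) = -8 + 5 = -3)
r(P, j) = -3 - 291*P + 612*j (r(P, j) = -3 + ((-18*16 - 3)*P + 612*j) = -3 + ((-288 - 3)*P + 612*j) = -3 + (-291*P + 612*j) = -3 - 291*P + 612*j)
21327 - r(-141, -2026) = 21327 - (-3 - 291*(-141) + 612*(-2026)) = 21327 - (-3 + 41031 - 1239912) = 21327 - 1*(-1198884) = 21327 + 1198884 = 1220211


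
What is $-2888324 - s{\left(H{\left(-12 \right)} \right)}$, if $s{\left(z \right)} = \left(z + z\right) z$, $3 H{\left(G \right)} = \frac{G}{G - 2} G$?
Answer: $- \frac{141529028}{49} \approx -2.8883 \cdot 10^{6}$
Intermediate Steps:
$H{\left(G \right)} = \frac{G^{2}}{3 \left(-2 + G\right)}$ ($H{\left(G \right)} = \frac{\frac{G}{G - 2} G}{3} = \frac{\frac{G}{-2 + G} G}{3} = \frac{G^{2} \frac{1}{-2 + G}}{3} = \frac{G^{2}}{3 \left(-2 + G\right)}$)
$s{\left(z \right)} = 2 z^{2}$ ($s{\left(z \right)} = 2 z z = 2 z^{2}$)
$-2888324 - s{\left(H{\left(-12 \right)} \right)} = -2888324 - 2 \left(\frac{\left(-12\right)^{2}}{3 \left(-2 - 12\right)}\right)^{2} = -2888324 - 2 \left(\frac{1}{3} \cdot 144 \frac{1}{-14}\right)^{2} = -2888324 - 2 \left(\frac{1}{3} \cdot 144 \left(- \frac{1}{14}\right)\right)^{2} = -2888324 - 2 \left(- \frac{24}{7}\right)^{2} = -2888324 - 2 \cdot \frac{576}{49} = -2888324 - \frac{1152}{49} = - \frac{141529028}{49}$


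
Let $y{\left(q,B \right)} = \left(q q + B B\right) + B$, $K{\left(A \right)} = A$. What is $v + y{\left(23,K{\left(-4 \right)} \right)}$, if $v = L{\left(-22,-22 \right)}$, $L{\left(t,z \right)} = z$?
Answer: $519$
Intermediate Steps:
$y{\left(q,B \right)} = B + B^{2} + q^{2}$ ($y{\left(q,B \right)} = \left(q^{2} + B^{2}\right) + B = \left(B^{2} + q^{2}\right) + B = B + B^{2} + q^{2}$)
$v = -22$
$v + y{\left(23,K{\left(-4 \right)} \right)} = -22 + \left(-4 + \left(-4\right)^{2} + 23^{2}\right) = -22 + \left(-4 + 16 + 529\right) = -22 + 541 = 519$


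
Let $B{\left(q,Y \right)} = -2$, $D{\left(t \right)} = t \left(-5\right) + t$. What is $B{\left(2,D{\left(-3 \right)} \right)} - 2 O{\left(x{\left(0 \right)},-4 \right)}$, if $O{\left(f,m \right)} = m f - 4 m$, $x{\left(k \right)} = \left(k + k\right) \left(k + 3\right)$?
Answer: $-34$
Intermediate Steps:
$D{\left(t \right)} = - 4 t$ ($D{\left(t \right)} = - 5 t + t = - 4 t$)
$x{\left(k \right)} = 2 k \left(3 + k\right)$
$O{\left(f,m \right)} = - 4 m + f m$ ($O{\left(f,m \right)} = f m - 4 m = - 4 m + f m$)
$B{\left(2,D{\left(-3 \right)} \right)} - 2 O{\left(x{\left(0 \right)},-4 \right)} = -2 - 2 \left(- 4 \left(-4 + 2 \cdot 0 \left(3 + 0\right)\right)\right) = -2 - 2 \left(- 4 \left(-4 + 2 \cdot 0 \cdot 3\right)\right) = -2 - 2 \left(- 4 \left(-4 + 0\right)\right) = -2 - 2 \left(\left(-4\right) \left(-4\right)\right) = -2 - 32 = -34$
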